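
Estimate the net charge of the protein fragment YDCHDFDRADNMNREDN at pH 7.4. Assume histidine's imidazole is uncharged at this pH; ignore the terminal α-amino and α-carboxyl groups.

At pH ~7.4 the Lys and Arg side chains are protonated (+1), the Asp and Glu side chains are deprotonated (−1), and with His taken as neutral all other side chains carry no charge.
Positive (K, R): R8, R14 → +2.
Negative (D, E): D2, D5, D7, D10, E15, D16 → −6.
Net charge = (+2) + (−6) = −4.

-4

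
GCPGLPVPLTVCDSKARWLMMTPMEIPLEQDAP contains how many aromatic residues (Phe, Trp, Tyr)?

1

Matching residues: W18.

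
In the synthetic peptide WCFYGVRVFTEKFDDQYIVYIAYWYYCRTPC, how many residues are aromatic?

Phenylalanine (F), tryptophan (W), and tyrosine (Y) have aromatic ring side chains.
Matching residues: W1, F3, Y4, F9, F13, Y17, Y20, Y23, W24, Y25, Y26.

11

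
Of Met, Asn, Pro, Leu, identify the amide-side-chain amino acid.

Asn

The amide-side-chain residues are Asn (N) and Gln (Q).
Of the listed options, only Asn belongs to this group.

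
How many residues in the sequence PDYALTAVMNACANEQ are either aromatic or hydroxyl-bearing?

2

Aromatic: F, W, Y. Hydroxyl-bearing: S, T, Y.
Aromatic residues here: Y3 (1).
Hydroxyl-bearing residues here: Y3, T6 (2).
Y is in both groups, so the 1 Y residue must not be double-counted.
Total = 1 + 2 − 1 = 2.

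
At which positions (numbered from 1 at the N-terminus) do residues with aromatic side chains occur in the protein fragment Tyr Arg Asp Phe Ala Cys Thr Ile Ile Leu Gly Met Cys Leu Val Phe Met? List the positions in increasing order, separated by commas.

1, 4, 16

The aromatic amino acids are Phe (F, benzyl), Trp (W, indole), and Tyr (Y, phenol).
Matching residues: Tyr1, Phe4, Phe16.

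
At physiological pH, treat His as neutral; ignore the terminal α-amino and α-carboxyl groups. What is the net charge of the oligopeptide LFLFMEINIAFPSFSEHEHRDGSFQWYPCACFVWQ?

-3

Near pH 7.4, K and R contribute +1 each, D and E contribute −1 each, and every other side chain (His included, as stated) is uncharged.
Positive (K, R): R20 → +1.
Negative (D, E): E6, E16, E18, D21 → −4.
Net charge = (+1) + (−4) = −3.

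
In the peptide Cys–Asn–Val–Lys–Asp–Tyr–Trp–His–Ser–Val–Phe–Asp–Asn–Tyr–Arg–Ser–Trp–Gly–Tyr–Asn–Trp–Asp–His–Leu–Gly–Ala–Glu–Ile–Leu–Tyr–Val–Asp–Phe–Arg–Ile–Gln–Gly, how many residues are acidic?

The acidic residues are Asp (D) and Glu (E), whose side chains end in a carboxylate group.
Matching residues: Asp5, Asp12, Asp22, Glu27, Asp32.

5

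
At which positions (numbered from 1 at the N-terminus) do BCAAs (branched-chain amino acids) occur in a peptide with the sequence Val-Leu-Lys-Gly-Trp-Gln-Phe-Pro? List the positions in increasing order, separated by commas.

1, 2

Valine (V), leucine (L), and isoleucine (I) are the branched-chain amino acids.
Matching residues: Val1, Leu2.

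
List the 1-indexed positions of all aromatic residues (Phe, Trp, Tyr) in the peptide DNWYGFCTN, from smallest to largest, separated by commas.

3, 4, 6

Matching residues: W3, Y4, F6.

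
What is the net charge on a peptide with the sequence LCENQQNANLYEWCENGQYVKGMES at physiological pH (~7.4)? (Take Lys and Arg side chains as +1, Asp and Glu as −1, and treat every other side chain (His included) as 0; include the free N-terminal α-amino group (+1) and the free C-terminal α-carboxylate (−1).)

Positive (K, R): K21 → +1.
Negative (D, E): E3, E12, E15, E24 → −4.
The N-terminus (+1) and C-terminus (−1) cancel.
Net charge = (+1) + (−4) = −3.

-3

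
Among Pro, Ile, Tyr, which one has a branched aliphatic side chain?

Valine (V), leucine (L), and isoleucine (I) are the branched-chain amino acids.
Of the listed options, only Ile belongs to this group.

Ile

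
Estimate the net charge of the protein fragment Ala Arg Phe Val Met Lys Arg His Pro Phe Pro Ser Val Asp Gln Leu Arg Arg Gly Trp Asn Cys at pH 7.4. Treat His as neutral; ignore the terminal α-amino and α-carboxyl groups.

+4

The side chains ionized at physiological pH are Lys/Arg (+1) and Asp/Glu (−1); with His treated as neutral, nothing else contributes.
Positive (K, R): Arg2, Lys6, Arg7, Arg17, Arg18 → +5.
Negative (D, E): Asp14 → −1.
Net charge = (+5) + (−1) = +4.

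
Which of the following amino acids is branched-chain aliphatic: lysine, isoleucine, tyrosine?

The BCAAs are Val, Leu, and Ile — aliphatic side chains with a branch point.
Of the listed options, only isoleucine belongs to this group.

isoleucine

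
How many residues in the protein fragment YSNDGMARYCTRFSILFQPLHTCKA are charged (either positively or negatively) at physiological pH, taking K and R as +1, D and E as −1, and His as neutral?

Charged side chains at pH ~7.4: K, R (positive); D, E (negative).
Matching residues: D4, R8, R12, K24.

4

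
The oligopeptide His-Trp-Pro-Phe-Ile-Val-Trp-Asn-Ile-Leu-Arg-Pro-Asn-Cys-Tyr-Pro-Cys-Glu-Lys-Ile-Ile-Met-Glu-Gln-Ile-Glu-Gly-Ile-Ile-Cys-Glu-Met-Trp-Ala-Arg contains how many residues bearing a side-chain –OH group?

Serine (S), threonine (T), and tyrosine (Y) each carry a hydroxyl group on the side chain.
Matching residues: Tyr15.

1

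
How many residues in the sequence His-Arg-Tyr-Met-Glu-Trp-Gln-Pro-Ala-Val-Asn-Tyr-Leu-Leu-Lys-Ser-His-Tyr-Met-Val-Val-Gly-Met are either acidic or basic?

5

Acidic: D, E. Basic: H, K, R.
Acidic residues here: Glu5 (1).
Basic residues here: His1, Arg2, Lys15, His17 (4).
The two groups share no amino acid, so total = 1 + 4 = 5.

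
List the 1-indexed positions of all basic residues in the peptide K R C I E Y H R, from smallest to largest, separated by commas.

1, 2, 7, 8

Lysine (K), arginine (R), and histidine (H) have basic, nitrogen-containing side chains.
Matching residues: K1, R2, H7, R8.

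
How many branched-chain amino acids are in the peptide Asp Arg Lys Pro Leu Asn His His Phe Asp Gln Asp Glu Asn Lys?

Valine (V), leucine (L), and isoleucine (I) are the branched-chain amino acids.
Matching residues: Leu5.

1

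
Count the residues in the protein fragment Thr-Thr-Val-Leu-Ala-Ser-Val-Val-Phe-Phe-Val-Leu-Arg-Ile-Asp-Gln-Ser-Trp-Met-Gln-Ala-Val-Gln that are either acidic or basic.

2

Acidic: D, E. Basic: H, K, R.
Acidic residues here: Asp15 (1).
Basic residues here: Arg13 (1).
The two groups share no amino acid, so total = 1 + 1 = 2.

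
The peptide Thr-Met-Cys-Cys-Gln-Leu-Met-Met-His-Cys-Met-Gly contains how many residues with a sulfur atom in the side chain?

Only Cys (C) and Met (M) have a sulfur atom in the side chain.
Matching residues: Met2, Cys3, Cys4, Met7, Met8, Cys10, Met11.

7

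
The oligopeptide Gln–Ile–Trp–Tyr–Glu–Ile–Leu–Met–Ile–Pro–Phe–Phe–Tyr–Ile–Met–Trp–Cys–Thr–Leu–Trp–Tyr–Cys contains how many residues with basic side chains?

Lysine (K), arginine (R), and histidine (H) have basic, nitrogen-containing side chains.
None of the 22 residues belong to this group.

0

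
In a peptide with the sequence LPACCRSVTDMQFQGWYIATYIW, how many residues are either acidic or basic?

Acidic: D, E. Basic: H, K, R.
Acidic residues here: D10 (1).
Basic residues here: R6 (1).
The two groups share no amino acid, so total = 1 + 1 = 2.

2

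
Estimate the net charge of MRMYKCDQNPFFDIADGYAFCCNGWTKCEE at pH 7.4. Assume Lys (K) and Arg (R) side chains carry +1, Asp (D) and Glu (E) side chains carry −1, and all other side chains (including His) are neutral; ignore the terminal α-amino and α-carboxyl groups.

Positive (K, R): R2, K5, K27 → +3.
Negative (D, E): D7, D13, D16, E29, E30 → −5.
Net charge = (+3) + (−5) = −2.

-2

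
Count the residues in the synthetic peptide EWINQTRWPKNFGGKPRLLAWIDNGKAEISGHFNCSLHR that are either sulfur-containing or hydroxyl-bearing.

4

Sulfur-containing: C, M. Hydroxyl-bearing: S, T, Y.
Sulfur-containing residues here: C35 (1).
Hydroxyl-bearing residues here: T6, S30, S36 (3).
The two groups share no amino acid, so total = 1 + 3 = 4.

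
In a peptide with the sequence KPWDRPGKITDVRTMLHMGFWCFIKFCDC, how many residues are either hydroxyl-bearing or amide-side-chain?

2

Hydroxyl-bearing: S, T, Y. Amide-side-chain: N, Q.
Hydroxyl-bearing residues here: T10, T14 (2).
Amide-side-chain residues here: none (0).
The two groups share no amino acid, so total = 2 + 0 = 2.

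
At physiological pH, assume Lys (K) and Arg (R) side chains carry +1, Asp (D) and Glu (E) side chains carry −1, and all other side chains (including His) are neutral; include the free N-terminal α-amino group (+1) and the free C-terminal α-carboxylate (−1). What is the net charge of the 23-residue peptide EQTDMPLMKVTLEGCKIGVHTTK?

0

Positive (K, R): K9, K16, K23 → +3.
Negative (D, E): E1, D4, E13 → −3.
The N-terminus (+1) and C-terminus (−1) cancel.
Net charge = (+3) + (−3) = 0.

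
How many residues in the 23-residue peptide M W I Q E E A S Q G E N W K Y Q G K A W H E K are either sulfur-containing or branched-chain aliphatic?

Sulfur-containing: C, M. Branched-chain aliphatic: I, L, V.
Sulfur-containing residues here: M1 (1).
Branched-chain aliphatic residues here: I3 (1).
The two groups share no amino acid, so total = 1 + 1 = 2.

2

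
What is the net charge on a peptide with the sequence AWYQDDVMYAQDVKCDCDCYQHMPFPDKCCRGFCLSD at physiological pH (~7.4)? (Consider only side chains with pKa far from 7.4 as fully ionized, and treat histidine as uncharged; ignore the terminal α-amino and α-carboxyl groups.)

Near pH 7.4, K and R contribute +1 each, D and E contribute −1 each, and every other side chain (His included, as stated) is uncharged.
Positive (K, R): K14, K28, R31 → +3.
Negative (D, E): D5, D6, D12, D16, D18, D27, D37 → −7.
Net charge = (+3) + (−7) = −4.

-4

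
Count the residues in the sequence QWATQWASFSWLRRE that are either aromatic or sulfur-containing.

4

Aromatic: F, W, Y. Sulfur-containing: C, M.
Aromatic residues here: W2, W6, F9, W11 (4).
Sulfur-containing residues here: none (0).
The two groups share no amino acid, so total = 4 + 0 = 4.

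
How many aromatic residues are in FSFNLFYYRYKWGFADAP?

8

Phenylalanine (F), tryptophan (W), and tyrosine (Y) have aromatic ring side chains.
Matching residues: F1, F3, F6, Y7, Y8, Y10, W12, F14.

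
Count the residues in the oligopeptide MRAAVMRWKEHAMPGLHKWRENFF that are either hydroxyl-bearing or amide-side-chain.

1

Hydroxyl-bearing: S, T, Y. Amide-side-chain: N, Q.
Hydroxyl-bearing residues here: none (0).
Amide-side-chain residues here: N22 (1).
The two groups share no amino acid, so total = 0 + 1 = 1.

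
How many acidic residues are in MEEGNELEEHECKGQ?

Aspartate (D) and glutamate (E) have carboxylic-acid side chains and are the acidic amino acids.
Matching residues: E2, E3, E6, E8, E9, E11.

6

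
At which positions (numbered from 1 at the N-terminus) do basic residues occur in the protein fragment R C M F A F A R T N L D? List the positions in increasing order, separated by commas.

The basic amino acids are Lys (K), Arg (R), and His (H).
Matching residues: R1, R8.

1, 8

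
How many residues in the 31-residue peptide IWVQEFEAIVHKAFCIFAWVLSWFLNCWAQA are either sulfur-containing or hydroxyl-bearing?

3

Sulfur-containing: C, M. Hydroxyl-bearing: S, T, Y.
Sulfur-containing residues here: C15, C27 (2).
Hydroxyl-bearing residues here: S22 (1).
The two groups share no amino acid, so total = 2 + 1 = 3.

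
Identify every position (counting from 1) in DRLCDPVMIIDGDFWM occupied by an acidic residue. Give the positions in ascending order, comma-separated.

The acidic residues are Asp (D) and Glu (E), whose side chains end in a carboxylate group.
Matching residues: D1, D5, D11, D13.

1, 5, 11, 13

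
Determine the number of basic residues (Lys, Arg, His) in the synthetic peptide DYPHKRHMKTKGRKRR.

10

Matching residues: H4, K5, R6, H7, K9, K11, R13, K14, R15, R16.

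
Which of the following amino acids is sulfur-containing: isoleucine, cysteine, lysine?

Only Cys (C) and Met (M) have a sulfur atom in the side chain.
Of the listed options, only cysteine belongs to this group.

cysteine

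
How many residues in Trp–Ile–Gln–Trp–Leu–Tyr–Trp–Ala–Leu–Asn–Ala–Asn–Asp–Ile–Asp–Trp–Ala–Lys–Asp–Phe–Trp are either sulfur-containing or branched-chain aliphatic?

4

Sulfur-containing: C, M. Branched-chain aliphatic: I, L, V.
Sulfur-containing residues here: none (0).
Branched-chain aliphatic residues here: Ile2, Leu5, Leu9, Ile14 (4).
The two groups share no amino acid, so total = 0 + 4 = 4.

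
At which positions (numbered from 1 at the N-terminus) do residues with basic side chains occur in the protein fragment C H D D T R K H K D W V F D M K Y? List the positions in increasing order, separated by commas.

2, 6, 7, 8, 9, 16

The basic amino acids are Lys (K), Arg (R), and His (H).
Matching residues: H2, R6, K7, H8, K9, K16.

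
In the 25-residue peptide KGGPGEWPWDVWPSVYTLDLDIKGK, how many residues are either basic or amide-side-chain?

Basic: H, K, R. Amide-side-chain: N, Q.
Basic residues here: K1, K23, K25 (3).
Amide-side-chain residues here: none (0).
The two groups share no amino acid, so total = 3 + 0 = 3.

3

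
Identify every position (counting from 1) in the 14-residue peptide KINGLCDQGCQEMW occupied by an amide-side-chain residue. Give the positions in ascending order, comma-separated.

Matching residues: N3, Q8, Q11.

3, 8, 11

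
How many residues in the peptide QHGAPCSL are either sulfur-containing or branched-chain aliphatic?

Sulfur-containing: C, M. Branched-chain aliphatic: I, L, V.
Sulfur-containing residues here: C6 (1).
Branched-chain aliphatic residues here: L8 (1).
The two groups share no amino acid, so total = 1 + 1 = 2.

2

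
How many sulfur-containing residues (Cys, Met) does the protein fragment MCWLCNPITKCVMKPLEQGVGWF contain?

Matching residues: M1, C2, C5, C11, M13.

5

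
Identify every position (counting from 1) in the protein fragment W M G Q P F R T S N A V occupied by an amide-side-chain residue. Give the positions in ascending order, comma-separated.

Asparagine (N) and glutamine (Q) have uncharged amide side chains.
Matching residues: Q4, N10.

4, 10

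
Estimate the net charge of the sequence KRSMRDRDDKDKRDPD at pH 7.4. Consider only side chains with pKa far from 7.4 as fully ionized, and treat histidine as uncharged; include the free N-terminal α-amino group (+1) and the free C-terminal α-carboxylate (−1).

At pH ~7.4 the Lys and Arg side chains are protonated (+1), the Asp and Glu side chains are deprotonated (−1), and with His taken as neutral all other side chains carry no charge.
Positive (K, R): K1, R2, R5, R7, K10, K12, R13 → +7.
Negative (D, E): D6, D8, D9, D11, D14, D16 → −6.
The N-terminus (+1) and C-terminus (−1) cancel.
Net charge = (+7) + (−6) = +1.

+1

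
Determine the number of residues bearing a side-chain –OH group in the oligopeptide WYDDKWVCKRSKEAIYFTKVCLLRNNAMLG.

The –OH-bearing residues are Ser, Thr (aliphatic alcohols), and Tyr (phenol).
Matching residues: Y2, S11, Y16, T18.

4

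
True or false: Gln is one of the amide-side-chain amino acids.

True

The amide-side-chain residues are Asn (N) and Gln (Q).
Glutamine is in this group.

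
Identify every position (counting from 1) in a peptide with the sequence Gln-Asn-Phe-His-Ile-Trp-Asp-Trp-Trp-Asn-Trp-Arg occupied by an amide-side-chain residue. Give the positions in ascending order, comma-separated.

The amide-side-chain residues are Asn (N) and Gln (Q).
Matching residues: Gln1, Asn2, Asn10.

1, 2, 10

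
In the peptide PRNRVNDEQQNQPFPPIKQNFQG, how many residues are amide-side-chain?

Asparagine (N) and glutamine (Q) have uncharged amide side chains.
Matching residues: N3, N6, Q9, Q10, N11, Q12, Q19, N20, Q22.

9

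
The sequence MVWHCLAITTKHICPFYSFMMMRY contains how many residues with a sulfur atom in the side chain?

6

Only Cys (C) and Met (M) have a sulfur atom in the side chain.
Matching residues: M1, C5, C14, M20, M21, M22.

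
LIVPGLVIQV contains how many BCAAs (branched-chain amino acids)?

The BCAAs are Val, Leu, and Ile — aliphatic side chains with a branch point.
Matching residues: L1, I2, V3, L6, V7, I8, V10.

7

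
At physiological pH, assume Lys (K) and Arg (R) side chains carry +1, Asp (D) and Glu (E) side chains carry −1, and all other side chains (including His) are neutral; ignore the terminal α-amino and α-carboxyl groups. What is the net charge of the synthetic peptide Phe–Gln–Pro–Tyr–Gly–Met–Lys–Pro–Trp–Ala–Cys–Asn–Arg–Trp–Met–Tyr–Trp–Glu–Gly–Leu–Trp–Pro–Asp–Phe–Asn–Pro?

Positive (K, R): Lys7, Arg13 → +2.
Negative (D, E): Glu18, Asp23 → −2.
Net charge = (+2) + (−2) = 0.

0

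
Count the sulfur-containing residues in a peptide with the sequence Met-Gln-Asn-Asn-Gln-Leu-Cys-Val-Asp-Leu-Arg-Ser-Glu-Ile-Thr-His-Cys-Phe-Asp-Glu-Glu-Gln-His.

3

The sulfur-bearing residues are cysteine (–SH) and methionine (–S–CH₃).
Matching residues: Met1, Cys7, Cys17.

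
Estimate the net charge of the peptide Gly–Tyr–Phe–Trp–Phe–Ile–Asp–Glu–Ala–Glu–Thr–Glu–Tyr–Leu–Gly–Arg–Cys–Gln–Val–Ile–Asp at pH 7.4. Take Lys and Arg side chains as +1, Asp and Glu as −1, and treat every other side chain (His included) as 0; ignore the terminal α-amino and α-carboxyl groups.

-4

Positive (K, R): Arg16 → +1.
Negative (D, E): Asp7, Glu8, Glu10, Glu12, Asp21 → −5.
Net charge = (+1) + (−5) = −4.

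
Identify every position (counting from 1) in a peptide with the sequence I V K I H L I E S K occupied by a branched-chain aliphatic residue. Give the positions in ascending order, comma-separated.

V, L, and I make up the branched-chain aliphatic group.
Matching residues: I1, V2, I4, L6, I7.

1, 2, 4, 6, 7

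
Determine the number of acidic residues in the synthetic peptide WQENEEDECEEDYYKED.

Aspartate (D) and glutamate (E) have carboxylic-acid side chains and are the acidic amino acids.
Matching residues: E3, E5, E6, D7, E8, E10, E11, D12, E16, D17.

10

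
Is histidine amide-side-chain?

Only N (asparagine) and Q (glutamine) carry a side-chain carboxamide.
Histidine is not in this group.

No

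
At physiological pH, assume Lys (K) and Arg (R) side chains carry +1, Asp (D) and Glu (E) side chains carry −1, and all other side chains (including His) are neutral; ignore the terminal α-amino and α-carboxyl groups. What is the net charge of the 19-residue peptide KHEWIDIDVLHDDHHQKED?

Positive (K, R): K1, K17 → +2.
Negative (D, E): E3, D6, D8, D12, D13, E18, D19 → −7.
Net charge = (+2) + (−7) = −5.

-5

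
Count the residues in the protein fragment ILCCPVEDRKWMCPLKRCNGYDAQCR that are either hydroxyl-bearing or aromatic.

Hydroxyl-bearing: S, T, Y. Aromatic: F, W, Y.
Hydroxyl-bearing residues here: Y21 (1).
Aromatic residues here: W11, Y21 (2).
Y is in both groups, so the 1 Y residue must not be double-counted.
Total = 1 + 2 − 1 = 2.

2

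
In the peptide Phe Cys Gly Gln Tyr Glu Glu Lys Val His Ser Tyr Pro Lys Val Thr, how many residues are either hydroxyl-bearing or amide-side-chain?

5

Hydroxyl-bearing: S, T, Y. Amide-side-chain: N, Q.
Hydroxyl-bearing residues here: Tyr5, Ser11, Tyr12, Thr16 (4).
Amide-side-chain residues here: Gln4 (1).
The two groups share no amino acid, so total = 4 + 1 = 5.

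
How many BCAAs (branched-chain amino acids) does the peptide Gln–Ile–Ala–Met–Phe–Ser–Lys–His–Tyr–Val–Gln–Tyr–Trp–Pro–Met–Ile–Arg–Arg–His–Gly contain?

3

V, L, and I make up the branched-chain aliphatic group.
Matching residues: Ile2, Val10, Ile16.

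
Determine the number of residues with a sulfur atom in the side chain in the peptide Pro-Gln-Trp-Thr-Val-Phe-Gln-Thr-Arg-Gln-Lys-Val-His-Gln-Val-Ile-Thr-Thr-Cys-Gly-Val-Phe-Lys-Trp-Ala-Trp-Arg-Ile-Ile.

Cysteine (C, thiol) and methionine (M, thioether) are the two sulfur-containing amino acids.
Matching residues: Cys19.

1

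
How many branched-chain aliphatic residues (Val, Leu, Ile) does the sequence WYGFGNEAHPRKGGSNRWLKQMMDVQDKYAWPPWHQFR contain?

Matching residues: L19, V25.

2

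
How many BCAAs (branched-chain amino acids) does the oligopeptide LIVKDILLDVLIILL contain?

12

V, L, and I make up the branched-chain aliphatic group.
Matching residues: L1, I2, V3, I6, L7, L8, V10, L11, I12, I13, L14, L15.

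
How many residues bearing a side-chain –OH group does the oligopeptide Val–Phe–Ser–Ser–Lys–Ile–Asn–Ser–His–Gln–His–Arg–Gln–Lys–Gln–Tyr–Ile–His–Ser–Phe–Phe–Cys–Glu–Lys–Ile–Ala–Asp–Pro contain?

5

S, T, and Y are the three residues with a side-chain hydroxyl.
Matching residues: Ser3, Ser4, Ser8, Tyr16, Ser19.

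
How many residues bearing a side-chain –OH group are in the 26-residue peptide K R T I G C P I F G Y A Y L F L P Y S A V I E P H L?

The –OH-bearing residues are Ser, Thr (aliphatic alcohols), and Tyr (phenol).
Matching residues: T3, Y11, Y13, Y18, S19.

5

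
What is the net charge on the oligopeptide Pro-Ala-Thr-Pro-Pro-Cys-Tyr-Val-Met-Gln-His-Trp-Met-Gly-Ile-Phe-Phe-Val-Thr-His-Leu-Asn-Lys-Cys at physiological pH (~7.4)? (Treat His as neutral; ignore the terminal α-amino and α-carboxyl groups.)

At pH ~7.4 the Lys and Arg side chains are protonated (+1), the Asp and Glu side chains are deprotonated (−1), and with His taken as neutral all other side chains carry no charge.
Positive (K, R): Lys23 → +1.
Negative (D, E): none → −0.
Net charge = (+1) + (−0) = +1.

+1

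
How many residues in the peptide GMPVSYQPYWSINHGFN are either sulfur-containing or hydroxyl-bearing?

5

Sulfur-containing: C, M. Hydroxyl-bearing: S, T, Y.
Sulfur-containing residues here: M2 (1).
Hydroxyl-bearing residues here: S5, Y6, Y9, S11 (4).
The two groups share no amino acid, so total = 1 + 4 = 5.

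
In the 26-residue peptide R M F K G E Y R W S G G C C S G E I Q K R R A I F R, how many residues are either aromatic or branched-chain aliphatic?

Aromatic: F, W, Y. Branched-chain aliphatic: I, L, V.
Aromatic residues here: F3, Y7, W9, F25 (4).
Branched-chain aliphatic residues here: I18, I24 (2).
The two groups share no amino acid, so total = 4 + 2 = 6.

6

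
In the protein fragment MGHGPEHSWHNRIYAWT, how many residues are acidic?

1

Only D (aspartate) and E (glutamate) carry a side-chain carboxylic acid.
Matching residues: E6.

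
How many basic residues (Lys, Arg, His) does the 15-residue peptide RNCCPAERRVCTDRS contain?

Matching residues: R1, R8, R9, R14.

4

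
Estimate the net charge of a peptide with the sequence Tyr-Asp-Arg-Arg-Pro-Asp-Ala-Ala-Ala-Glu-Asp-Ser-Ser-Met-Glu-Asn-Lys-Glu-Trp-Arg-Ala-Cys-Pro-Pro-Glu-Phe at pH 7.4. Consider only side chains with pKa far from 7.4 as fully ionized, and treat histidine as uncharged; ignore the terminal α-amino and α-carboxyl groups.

-3

Near pH 7.4, K and R contribute +1 each, D and E contribute −1 each, and every other side chain (His included, as stated) is uncharged.
Positive (K, R): Arg3, Arg4, Lys17, Arg20 → +4.
Negative (D, E): Asp2, Asp6, Glu10, Asp11, Glu15, Glu18, Glu25 → −7.
Net charge = (+4) + (−7) = −3.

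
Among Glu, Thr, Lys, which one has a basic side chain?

Lysine (K), arginine (R), and histidine (H) have basic, nitrogen-containing side chains.
Of the listed options, only Lys belongs to this group.

Lys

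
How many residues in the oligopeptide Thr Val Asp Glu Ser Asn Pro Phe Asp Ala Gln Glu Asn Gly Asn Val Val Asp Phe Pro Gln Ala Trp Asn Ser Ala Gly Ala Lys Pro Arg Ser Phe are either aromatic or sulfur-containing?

4

Aromatic: F, W, Y. Sulfur-containing: C, M.
Aromatic residues here: Phe8, Phe19, Trp23, Phe33 (4).
Sulfur-containing residues here: none (0).
The two groups share no amino acid, so total = 4 + 0 = 4.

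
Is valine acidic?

The acidic residues are Asp (D) and Glu (E), whose side chains end in a carboxylate group.
Valine is not in this group.

No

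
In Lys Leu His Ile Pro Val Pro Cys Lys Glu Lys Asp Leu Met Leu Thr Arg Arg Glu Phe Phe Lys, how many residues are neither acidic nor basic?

Acidic: D, E. Basic: K, R, H. All other residues are neither.
Matching residues: Leu2, Ile4, Pro5, Val6, Pro7, Cys8, Leu13, Met14, Leu15, Thr16, Phe20, Phe21.

12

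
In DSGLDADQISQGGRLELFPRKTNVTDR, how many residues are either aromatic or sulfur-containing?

1

Aromatic: F, W, Y. Sulfur-containing: C, M.
Aromatic residues here: F18 (1).
Sulfur-containing residues here: none (0).
The two groups share no amino acid, so total = 1 + 0 = 1.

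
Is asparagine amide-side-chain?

The amide-side-chain residues are Asn (N) and Gln (Q).
Asparagine is in this group.

Yes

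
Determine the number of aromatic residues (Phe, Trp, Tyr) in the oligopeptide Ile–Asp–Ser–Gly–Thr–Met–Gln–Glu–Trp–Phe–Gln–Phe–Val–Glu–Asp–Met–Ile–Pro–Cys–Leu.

3

Matching residues: Trp9, Phe10, Phe12.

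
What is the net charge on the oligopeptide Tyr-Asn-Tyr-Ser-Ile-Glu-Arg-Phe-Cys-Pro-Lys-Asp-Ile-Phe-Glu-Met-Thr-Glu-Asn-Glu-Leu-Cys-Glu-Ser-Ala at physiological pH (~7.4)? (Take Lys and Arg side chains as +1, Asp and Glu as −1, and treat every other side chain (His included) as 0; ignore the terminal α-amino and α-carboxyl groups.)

Positive (K, R): Arg7, Lys11 → +2.
Negative (D, E): Glu6, Asp12, Glu15, Glu18, Glu20, Glu23 → −6.
Net charge = (+2) + (−6) = −4.

-4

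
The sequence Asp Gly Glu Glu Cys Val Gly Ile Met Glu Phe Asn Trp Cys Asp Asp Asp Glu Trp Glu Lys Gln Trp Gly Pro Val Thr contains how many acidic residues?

Only D (aspartate) and E (glutamate) carry a side-chain carboxylic acid.
Matching residues: Asp1, Glu3, Glu4, Glu10, Asp15, Asp16, Asp17, Glu18, Glu20.

9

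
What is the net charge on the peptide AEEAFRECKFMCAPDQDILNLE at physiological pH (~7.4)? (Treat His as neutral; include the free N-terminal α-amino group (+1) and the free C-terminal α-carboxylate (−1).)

-4

At pH ~7.4 the Lys and Arg side chains are protonated (+1), the Asp and Glu side chains are deprotonated (−1), and with His taken as neutral all other side chains carry no charge.
Positive (K, R): R6, K9 → +2.
Negative (D, E): E2, E3, E7, D15, D17, E22 → −6.
The N-terminus (+1) and C-terminus (−1) cancel.
Net charge = (+2) + (−6) = −4.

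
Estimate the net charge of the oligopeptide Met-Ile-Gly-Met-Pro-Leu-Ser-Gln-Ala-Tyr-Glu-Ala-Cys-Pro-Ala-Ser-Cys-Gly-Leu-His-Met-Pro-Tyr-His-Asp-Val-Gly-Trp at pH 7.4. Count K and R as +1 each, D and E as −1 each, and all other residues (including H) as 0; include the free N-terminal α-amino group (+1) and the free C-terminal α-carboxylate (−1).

Positive (K, R): none → +0.
Negative (D, E): Glu11, Asp25 → −2.
The N-terminus (+1) and C-terminus (−1) cancel.
Net charge = (+0) + (−2) = −2.

-2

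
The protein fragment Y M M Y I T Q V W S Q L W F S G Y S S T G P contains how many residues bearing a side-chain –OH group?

The –OH-bearing residues are Ser, Thr (aliphatic alcohols), and Tyr (phenol).
Matching residues: Y1, Y4, T6, S10, S15, Y17, S18, S19, T20.

9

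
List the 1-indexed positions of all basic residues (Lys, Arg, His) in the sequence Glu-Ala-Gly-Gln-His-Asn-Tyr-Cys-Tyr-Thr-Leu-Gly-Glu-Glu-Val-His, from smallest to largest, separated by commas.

5, 16

Matching residues: His5, His16.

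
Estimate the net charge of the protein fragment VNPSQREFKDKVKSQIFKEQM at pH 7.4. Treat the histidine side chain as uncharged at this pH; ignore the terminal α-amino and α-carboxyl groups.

+2

The side chains ionized at physiological pH are Lys/Arg (+1) and Asp/Glu (−1); with His treated as neutral, nothing else contributes.
Positive (K, R): R6, K9, K11, K13, K18 → +5.
Negative (D, E): E7, D10, E19 → −3.
Net charge = (+5) + (−3) = +2.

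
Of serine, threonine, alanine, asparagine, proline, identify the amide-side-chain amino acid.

Only N (asparagine) and Q (glutamine) carry a side-chain carboxamide.
Of the listed options, only asparagine belongs to this group.

asparagine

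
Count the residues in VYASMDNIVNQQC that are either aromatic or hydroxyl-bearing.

Aromatic: F, W, Y. Hydroxyl-bearing: S, T, Y.
Aromatic residues here: Y2 (1).
Hydroxyl-bearing residues here: Y2, S4 (2).
Y is in both groups, so the 1 Y residue must not be double-counted.
Total = 1 + 2 − 1 = 2.

2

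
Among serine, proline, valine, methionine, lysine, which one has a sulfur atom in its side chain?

methionine

The sulfur-bearing residues are cysteine (–SH) and methionine (–S–CH₃).
Of the listed options, only methionine belongs to this group.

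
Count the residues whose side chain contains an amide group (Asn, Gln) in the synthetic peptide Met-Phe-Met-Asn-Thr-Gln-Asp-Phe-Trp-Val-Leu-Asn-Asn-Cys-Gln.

Matching residues: Asn4, Gln6, Asn12, Asn13, Gln15.

5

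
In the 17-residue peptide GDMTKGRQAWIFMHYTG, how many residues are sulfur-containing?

Cysteine (C, thiol) and methionine (M, thioether) are the two sulfur-containing amino acids.
Matching residues: M3, M13.

2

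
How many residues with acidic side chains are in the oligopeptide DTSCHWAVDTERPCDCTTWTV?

4

Aspartate (D) and glutamate (E) have carboxylic-acid side chains and are the acidic amino acids.
Matching residues: D1, D9, E11, D15.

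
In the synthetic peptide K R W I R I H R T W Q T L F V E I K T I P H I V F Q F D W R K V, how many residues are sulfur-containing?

Cysteine (C, thiol) and methionine (M, thioether) are the two sulfur-containing amino acids.
None of the 32 residues belong to this group.

0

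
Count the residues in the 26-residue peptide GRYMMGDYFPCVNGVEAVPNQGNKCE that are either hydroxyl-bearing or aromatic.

Hydroxyl-bearing: S, T, Y. Aromatic: F, W, Y.
Hydroxyl-bearing residues here: Y3, Y8 (2).
Aromatic residues here: Y3, Y8, F9 (3).
Y is in both groups, so the 2 Y residues must not be double-counted.
Total = 2 + 3 − 2 = 3.

3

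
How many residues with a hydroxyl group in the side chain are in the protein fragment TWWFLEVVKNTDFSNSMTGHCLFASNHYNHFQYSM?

9

Serine (S), threonine (T), and tyrosine (Y) each carry a hydroxyl group on the side chain.
Matching residues: T1, T11, S14, S16, T18, S25, Y28, Y33, S34.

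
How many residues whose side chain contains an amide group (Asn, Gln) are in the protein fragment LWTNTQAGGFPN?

Matching residues: N4, Q6, N12.

3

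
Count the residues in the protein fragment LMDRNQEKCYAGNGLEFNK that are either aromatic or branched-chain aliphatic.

4

Aromatic: F, W, Y. Branched-chain aliphatic: I, L, V.
Aromatic residues here: Y10, F17 (2).
Branched-chain aliphatic residues here: L1, L15 (2).
The two groups share no amino acid, so total = 2 + 2 = 4.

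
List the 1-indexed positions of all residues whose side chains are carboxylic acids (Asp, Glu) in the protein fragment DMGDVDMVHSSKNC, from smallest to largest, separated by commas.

Matching residues: D1, D4, D6.

1, 4, 6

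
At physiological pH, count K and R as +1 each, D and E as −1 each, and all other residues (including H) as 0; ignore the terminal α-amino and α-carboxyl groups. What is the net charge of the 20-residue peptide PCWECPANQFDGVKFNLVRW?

0

Positive (K, R): K14, R19 → +2.
Negative (D, E): E4, D11 → −2.
Net charge = (+2) + (−2) = 0.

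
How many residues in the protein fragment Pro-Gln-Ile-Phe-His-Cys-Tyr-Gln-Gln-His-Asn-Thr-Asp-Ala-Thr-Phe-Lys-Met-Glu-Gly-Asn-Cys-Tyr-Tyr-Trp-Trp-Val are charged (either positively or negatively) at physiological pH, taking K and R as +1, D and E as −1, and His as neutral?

Charged side chains at pH ~7.4: K, R (positive); D, E (negative).
Matching residues: Asp13, Lys17, Glu19.

3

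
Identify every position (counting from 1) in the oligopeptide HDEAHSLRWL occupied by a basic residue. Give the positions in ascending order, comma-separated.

1, 5, 8

The basic amino acids are Lys (K), Arg (R), and His (H).
Matching residues: H1, H5, R8.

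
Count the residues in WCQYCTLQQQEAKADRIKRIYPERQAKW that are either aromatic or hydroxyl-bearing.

5

Aromatic: F, W, Y. Hydroxyl-bearing: S, T, Y.
Aromatic residues here: W1, Y4, Y21, W28 (4).
Hydroxyl-bearing residues here: Y4, T6, Y21 (3).
Y is in both groups, so the 2 Y residues must not be double-counted.
Total = 4 + 3 − 2 = 5.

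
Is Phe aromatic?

Yes

The aromatic amino acids are Phe (F, benzyl), Trp (W, indole), and Tyr (Y, phenol).
Phenylalanine is in this group.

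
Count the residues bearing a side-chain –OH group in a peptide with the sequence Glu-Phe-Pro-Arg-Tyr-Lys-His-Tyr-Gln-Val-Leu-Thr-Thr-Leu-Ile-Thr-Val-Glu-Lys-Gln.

5

S, T, and Y are the three residues with a side-chain hydroxyl.
Matching residues: Tyr5, Tyr8, Thr12, Thr13, Thr16.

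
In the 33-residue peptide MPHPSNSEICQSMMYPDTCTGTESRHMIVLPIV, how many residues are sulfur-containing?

6

The sulfur-bearing residues are cysteine (–SH) and methionine (–S–CH₃).
Matching residues: M1, C10, M13, M14, C19, M27.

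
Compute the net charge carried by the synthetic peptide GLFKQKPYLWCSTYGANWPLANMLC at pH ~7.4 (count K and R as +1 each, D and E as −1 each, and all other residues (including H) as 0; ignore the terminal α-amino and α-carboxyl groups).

Positive (K, R): K4, K6 → +2.
Negative (D, E): none → −0.
Net charge = (+2) + (−0) = +2.

+2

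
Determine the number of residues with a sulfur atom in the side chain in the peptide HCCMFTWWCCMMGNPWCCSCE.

The sulfur-bearing residues are cysteine (–SH) and methionine (–S–CH₃).
Matching residues: C2, C3, M4, C9, C10, M11, M12, C17, C18, C20.

10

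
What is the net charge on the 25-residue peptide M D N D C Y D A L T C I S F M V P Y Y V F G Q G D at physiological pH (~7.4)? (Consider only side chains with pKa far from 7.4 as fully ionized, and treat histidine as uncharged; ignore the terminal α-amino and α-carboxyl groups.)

-4

Near pH 7.4, K and R contribute +1 each, D and E contribute −1 each, and every other side chain (His included, as stated) is uncharged.
Positive (K, R): none → +0.
Negative (D, E): D2, D4, D7, D25 → −4.
Net charge = (+0) + (−4) = −4.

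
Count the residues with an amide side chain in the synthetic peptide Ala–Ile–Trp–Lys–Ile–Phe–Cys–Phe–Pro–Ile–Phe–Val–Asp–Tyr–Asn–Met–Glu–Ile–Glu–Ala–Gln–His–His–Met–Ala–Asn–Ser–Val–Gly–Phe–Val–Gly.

Only N (asparagine) and Q (glutamine) carry a side-chain carboxamide.
Matching residues: Asn15, Gln21, Asn26.

3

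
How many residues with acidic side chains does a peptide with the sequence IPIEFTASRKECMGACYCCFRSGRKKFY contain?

2

Aspartate (D) and glutamate (E) have carboxylic-acid side chains and are the acidic amino acids.
Matching residues: E4, E11.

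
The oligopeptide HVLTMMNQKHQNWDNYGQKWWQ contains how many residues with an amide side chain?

7

Asparagine (N) and glutamine (Q) have uncharged amide side chains.
Matching residues: N7, Q8, Q11, N12, N15, Q18, Q22.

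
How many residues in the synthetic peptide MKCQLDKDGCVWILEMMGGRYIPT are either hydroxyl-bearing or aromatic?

Hydroxyl-bearing: S, T, Y. Aromatic: F, W, Y.
Hydroxyl-bearing residues here: Y21, T24 (2).
Aromatic residues here: W12, Y21 (2).
Y is in both groups, so the 1 Y residue must not be double-counted.
Total = 2 + 2 − 1 = 3.

3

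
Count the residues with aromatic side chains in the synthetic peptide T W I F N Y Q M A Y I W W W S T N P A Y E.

Phenylalanine (F), tryptophan (W), and tyrosine (Y) have aromatic ring side chains.
Matching residues: W2, F4, Y6, Y10, W12, W13, W14, Y20.

8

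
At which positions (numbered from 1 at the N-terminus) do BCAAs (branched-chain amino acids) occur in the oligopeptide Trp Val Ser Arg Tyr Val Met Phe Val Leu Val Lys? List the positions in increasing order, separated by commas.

The BCAAs are Val, Leu, and Ile — aliphatic side chains with a branch point.
Matching residues: Val2, Val6, Val9, Leu10, Val11.

2, 6, 9, 10, 11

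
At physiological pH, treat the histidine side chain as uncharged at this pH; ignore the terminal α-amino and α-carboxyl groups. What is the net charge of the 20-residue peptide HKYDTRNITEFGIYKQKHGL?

At pH ~7.4 the Lys and Arg side chains are protonated (+1), the Asp and Glu side chains are deprotonated (−1), and with His taken as neutral all other side chains carry no charge.
Positive (K, R): K2, R6, K15, K17 → +4.
Negative (D, E): D4, E10 → −2.
Net charge = (+4) + (−2) = +2.

+2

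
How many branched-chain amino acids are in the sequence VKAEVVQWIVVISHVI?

V, L, and I make up the branched-chain aliphatic group.
Matching residues: V1, V5, V6, I9, V10, V11, I12, V15, I16.

9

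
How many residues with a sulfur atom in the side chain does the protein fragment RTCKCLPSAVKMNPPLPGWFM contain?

The sulfur-bearing residues are cysteine (–SH) and methionine (–S–CH₃).
Matching residues: C3, C5, M12, M21.

4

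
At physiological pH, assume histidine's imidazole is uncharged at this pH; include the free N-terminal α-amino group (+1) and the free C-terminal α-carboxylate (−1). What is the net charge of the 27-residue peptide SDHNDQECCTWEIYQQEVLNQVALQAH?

At pH ~7.4 the Lys and Arg side chains are protonated (+1), the Asp and Glu side chains are deprotonated (−1), and with His taken as neutral all other side chains carry no charge.
Positive (K, R): none → +0.
Negative (D, E): D2, D5, E7, E12, E17 → −5.
The N-terminus (+1) and C-terminus (−1) cancel.
Net charge = (+0) + (−5) = −5.

-5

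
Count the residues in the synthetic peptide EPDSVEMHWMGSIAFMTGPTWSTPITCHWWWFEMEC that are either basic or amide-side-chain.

Basic: H, K, R. Amide-side-chain: N, Q.
Basic residues here: H8, H28 (2).
Amide-side-chain residues here: none (0).
The two groups share no amino acid, so total = 2 + 0 = 2.

2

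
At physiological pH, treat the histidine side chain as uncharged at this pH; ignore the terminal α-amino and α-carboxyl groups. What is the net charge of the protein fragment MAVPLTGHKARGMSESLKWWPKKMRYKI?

The side chains ionized at physiological pH are Lys/Arg (+1) and Asp/Glu (−1); with His treated as neutral, nothing else contributes.
Positive (K, R): K9, R11, K18, K22, K23, R25, K27 → +7.
Negative (D, E): E15 → −1.
Net charge = (+7) + (−1) = +6.

+6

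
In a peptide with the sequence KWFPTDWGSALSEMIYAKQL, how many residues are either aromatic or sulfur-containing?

Aromatic: F, W, Y. Sulfur-containing: C, M.
Aromatic residues here: W2, F3, W7, Y16 (4).
Sulfur-containing residues here: M14 (1).
The two groups share no amino acid, so total = 4 + 1 = 5.

5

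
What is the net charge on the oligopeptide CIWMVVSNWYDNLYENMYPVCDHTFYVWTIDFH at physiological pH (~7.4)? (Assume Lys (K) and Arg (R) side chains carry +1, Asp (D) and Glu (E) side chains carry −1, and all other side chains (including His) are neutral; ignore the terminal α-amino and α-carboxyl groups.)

-4

Positive (K, R): none → +0.
Negative (D, E): D11, E15, D22, D31 → −4.
Net charge = (+0) + (−4) = −4.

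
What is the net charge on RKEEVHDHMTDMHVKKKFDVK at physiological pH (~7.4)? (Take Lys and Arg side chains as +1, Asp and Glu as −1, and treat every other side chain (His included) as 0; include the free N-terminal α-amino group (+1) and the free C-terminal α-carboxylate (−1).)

Positive (K, R): R1, K2, K15, K16, K17, K21 → +6.
Negative (D, E): E3, E4, D7, D11, D19 → −5.
The N-terminus (+1) and C-terminus (−1) cancel.
Net charge = (+6) + (−5) = +1.

+1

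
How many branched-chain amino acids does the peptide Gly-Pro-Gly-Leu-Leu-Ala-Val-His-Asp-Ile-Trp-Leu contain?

The BCAAs are Val, Leu, and Ile — aliphatic side chains with a branch point.
Matching residues: Leu4, Leu5, Val7, Ile10, Leu12.

5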